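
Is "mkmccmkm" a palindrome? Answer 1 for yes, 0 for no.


Input: mkmccmkm
Reversed: mkmccmkm
  Compare pos 0 ('m') with pos 7 ('m'): match
  Compare pos 1 ('k') with pos 6 ('k'): match
  Compare pos 2 ('m') with pos 5 ('m'): match
  Compare pos 3 ('c') with pos 4 ('c'): match
Result: palindrome

1


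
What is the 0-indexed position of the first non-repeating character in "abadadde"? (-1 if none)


Input: abadadde
Character frequencies:
  'a': 3
  'b': 1
  'd': 3
  'e': 1
Scanning left to right for freq == 1:
  Position 0 ('a'): freq=3, skip
  Position 1 ('b'): unique! => answer = 1

1


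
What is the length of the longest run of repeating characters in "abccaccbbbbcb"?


Input: "abccaccbbbbcb"
Scanning for longest run:
  Position 1 ('b'): new char, reset run to 1
  Position 2 ('c'): new char, reset run to 1
  Position 3 ('c'): continues run of 'c', length=2
  Position 4 ('a'): new char, reset run to 1
  Position 5 ('c'): new char, reset run to 1
  Position 6 ('c'): continues run of 'c', length=2
  Position 7 ('b'): new char, reset run to 1
  Position 8 ('b'): continues run of 'b', length=2
  Position 9 ('b'): continues run of 'b', length=3
  Position 10 ('b'): continues run of 'b', length=4
  Position 11 ('c'): new char, reset run to 1
  Position 12 ('b'): new char, reset run to 1
Longest run: 'b' with length 4

4


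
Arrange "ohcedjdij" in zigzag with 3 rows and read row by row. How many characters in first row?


Zigzag "ohcedjdij" into 3 rows:
Placing characters:
  'o' => row 0
  'h' => row 1
  'c' => row 2
  'e' => row 1
  'd' => row 0
  'j' => row 1
  'd' => row 2
  'i' => row 1
  'j' => row 0
Rows:
  Row 0: "odj"
  Row 1: "heji"
  Row 2: "cd"
First row length: 3

3


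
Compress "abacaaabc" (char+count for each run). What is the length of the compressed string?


Input: abacaaabc
Runs:
  'a' x 1 => "a1"
  'b' x 1 => "b1"
  'a' x 1 => "a1"
  'c' x 1 => "c1"
  'a' x 3 => "a3"
  'b' x 1 => "b1"
  'c' x 1 => "c1"
Compressed: "a1b1a1c1a3b1c1"
Compressed length: 14

14


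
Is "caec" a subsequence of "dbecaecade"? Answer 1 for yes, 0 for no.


Check if "caec" is a subsequence of "dbecaecade"
Greedy scan:
  Position 0 ('d'): no match needed
  Position 1 ('b'): no match needed
  Position 2 ('e'): no match needed
  Position 3 ('c'): matches sub[0] = 'c'
  Position 4 ('a'): matches sub[1] = 'a'
  Position 5 ('e'): matches sub[2] = 'e'
  Position 6 ('c'): matches sub[3] = 'c'
  Position 7 ('a'): no match needed
  Position 8 ('d'): no match needed
  Position 9 ('e'): no match needed
All 4 characters matched => is a subsequence

1


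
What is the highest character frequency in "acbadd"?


Input: acbadd
Character counts:
  'a': 2
  'b': 1
  'c': 1
  'd': 2
Maximum frequency: 2

2


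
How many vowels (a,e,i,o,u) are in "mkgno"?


Input: mkgno
Checking each character:
  'm' at position 0: consonant
  'k' at position 1: consonant
  'g' at position 2: consonant
  'n' at position 3: consonant
  'o' at position 4: vowel (running total: 1)
Total vowels: 1

1


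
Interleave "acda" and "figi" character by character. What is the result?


Interleaving "acda" and "figi":
  Position 0: 'a' from first, 'f' from second => "af"
  Position 1: 'c' from first, 'i' from second => "ci"
  Position 2: 'd' from first, 'g' from second => "dg"
  Position 3: 'a' from first, 'i' from second => "ai"
Result: afcidgai

afcidgai


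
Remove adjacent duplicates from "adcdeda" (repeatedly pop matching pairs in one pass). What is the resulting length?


Input: adcdeda
Stack-based adjacent duplicate removal:
  Read 'a': push. Stack: a
  Read 'd': push. Stack: ad
  Read 'c': push. Stack: adc
  Read 'd': push. Stack: adcd
  Read 'e': push. Stack: adcde
  Read 'd': push. Stack: adcded
  Read 'a': push. Stack: adcdeda
Final stack: "adcdeda" (length 7)

7


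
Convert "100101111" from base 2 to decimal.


Input: "100101111" in base 2
Positional expansion:
  Digit '1' (value 1) x 2^8 = 256
  Digit '0' (value 0) x 2^7 = 0
  Digit '0' (value 0) x 2^6 = 0
  Digit '1' (value 1) x 2^5 = 32
  Digit '0' (value 0) x 2^4 = 0
  Digit '1' (value 1) x 2^3 = 8
  Digit '1' (value 1) x 2^2 = 4
  Digit '1' (value 1) x 2^1 = 2
  Digit '1' (value 1) x 2^0 = 1
Sum = 303

303


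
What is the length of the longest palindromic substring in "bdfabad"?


Input: "bdfabad"
Checking substrings for palindromes:
  [3:6] "aba" (len 3) => palindrome
Longest palindromic substring: "aba" with length 3

3


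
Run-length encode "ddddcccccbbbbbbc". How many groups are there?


Input: ddddcccccbbbbbbc
Scanning for consecutive runs:
  Group 1: 'd' x 4 (positions 0-3)
  Group 2: 'c' x 5 (positions 4-8)
  Group 3: 'b' x 6 (positions 9-14)
  Group 4: 'c' x 1 (positions 15-15)
Total groups: 4

4


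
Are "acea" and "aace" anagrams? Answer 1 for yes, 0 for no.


Strings: "acea", "aace"
Sorted first:  aace
Sorted second: aace
Sorted forms match => anagrams

1


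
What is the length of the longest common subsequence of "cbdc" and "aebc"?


LCS of "cbdc" and "aebc"
DP table:
           a    e    b    c
      0    0    0    0    0
  c   0    0    0    0    1
  b   0    0    0    1    1
  d   0    0    0    1    1
  c   0    0    0    1    2
LCS length = dp[4][4] = 2

2


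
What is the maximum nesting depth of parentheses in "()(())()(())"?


Input: "()(())()(())"
Tracking depth:
  Position 0 '(': depth becomes 1
  Position 1 ')': depth becomes 0
  Position 2 '(': depth becomes 1
  Position 3 '(': depth becomes 2
  Position 4 ')': depth becomes 1
  Position 5 ')': depth becomes 0
  Position 6 '(': depth becomes 1
  Position 7 ')': depth becomes 0
  Position 8 '(': depth becomes 1
  Position 9 '(': depth becomes 2
  Position 10 ')': depth becomes 1
  Position 11 ')': depth becomes 0
Maximum depth reached: 2

2


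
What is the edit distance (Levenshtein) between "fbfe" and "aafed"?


Computing edit distance: "fbfe" -> "aafed"
DP table:
           a    a    f    e    d
      0    1    2    3    4    5
  f   1    1    2    2    3    4
  b   2    2    2    3    3    4
  f   3    3    3    2    3    4
  e   4    4    4    3    2    3
Edit distance = dp[4][5] = 3

3


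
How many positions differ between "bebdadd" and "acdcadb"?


Comparing "bebdadd" and "acdcadb" position by position:
  Position 0: 'b' vs 'a' => DIFFER
  Position 1: 'e' vs 'c' => DIFFER
  Position 2: 'b' vs 'd' => DIFFER
  Position 3: 'd' vs 'c' => DIFFER
  Position 4: 'a' vs 'a' => same
  Position 5: 'd' vs 'd' => same
  Position 6: 'd' vs 'b' => DIFFER
Positions that differ: 5

5


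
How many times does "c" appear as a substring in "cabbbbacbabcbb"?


Searching for "c" in "cabbbbacbabcbb"
Scanning each position:
  Position 0: "c" => MATCH
  Position 1: "a" => no
  Position 2: "b" => no
  Position 3: "b" => no
  Position 4: "b" => no
  Position 5: "b" => no
  Position 6: "a" => no
  Position 7: "c" => MATCH
  Position 8: "b" => no
  Position 9: "a" => no
  Position 10: "b" => no
  Position 11: "c" => MATCH
  Position 12: "b" => no
  Position 13: "b" => no
Total occurrences: 3

3


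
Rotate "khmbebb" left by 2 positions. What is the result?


Input: "khmbebb", rotate left by 2
First 2 characters: "kh"
Remaining characters: "mbebb"
Concatenate remaining + first: "mbebb" + "kh" = "mbebbkh"

mbebbkh


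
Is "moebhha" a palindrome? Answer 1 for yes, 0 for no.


Input: moebhha
Reversed: ahhbeom
  Compare pos 0 ('m') with pos 6 ('a'): MISMATCH
  Compare pos 1 ('o') with pos 5 ('h'): MISMATCH
  Compare pos 2 ('e') with pos 4 ('h'): MISMATCH
Result: not a palindrome

0


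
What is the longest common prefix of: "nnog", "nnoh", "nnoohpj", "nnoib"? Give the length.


Words: nnog, nnoh, nnoohpj, nnoib
  Position 0: all 'n' => match
  Position 1: all 'n' => match
  Position 2: all 'o' => match
  Position 3: ('g', 'h', 'o', 'i') => mismatch, stop
LCP = "nno" (length 3)

3


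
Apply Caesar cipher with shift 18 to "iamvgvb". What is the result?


Caesar cipher: shift "iamvgvb" by 18
  'i' (pos 8) + 18 = pos 0 = 'a'
  'a' (pos 0) + 18 = pos 18 = 's'
  'm' (pos 12) + 18 = pos 4 = 'e'
  'v' (pos 21) + 18 = pos 13 = 'n'
  'g' (pos 6) + 18 = pos 24 = 'y'
  'v' (pos 21) + 18 = pos 13 = 'n'
  'b' (pos 1) + 18 = pos 19 = 't'
Result: asenynt

asenynt


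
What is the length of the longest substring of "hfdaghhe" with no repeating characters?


Input: "hfdaghhe"
Sliding window (track last position of each char):
  Position 0 ('h'): window [0,0] length 1 -- new best
  Position 1 ('f'): window [0,1] length 2 -- new best
  Position 2 ('d'): window [0,2] length 3 -- new best
  Position 3 ('a'): window [0,3] length 4 -- new best
  Position 4 ('g'): window [0,4] length 5 -- new best
  Position 5 ('h'): repeat (last at 0), move window start to 1
  Position 5 ('h'): window [1,5] length 5
  Position 6 ('h'): repeat (last at 5), move window start to 6
  Position 6 ('h'): window [6,6] length 1
  Position 7 ('e'): window [6,7] length 2
Longest substring with no repeats: "hfdag" with length 5

5


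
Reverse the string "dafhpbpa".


Input: dafhpbpa
Reading characters right to left:
  Position 7: 'a'
  Position 6: 'p'
  Position 5: 'b'
  Position 4: 'p'
  Position 3: 'h'
  Position 2: 'f'
  Position 1: 'a'
  Position 0: 'd'
Reversed: apbphfad

apbphfad


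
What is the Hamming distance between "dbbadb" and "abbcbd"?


Comparing "dbbadb" and "abbcbd" position by position:
  Position 0: 'd' vs 'a' => differ
  Position 1: 'b' vs 'b' => same
  Position 2: 'b' vs 'b' => same
  Position 3: 'a' vs 'c' => differ
  Position 4: 'd' vs 'b' => differ
  Position 5: 'b' vs 'd' => differ
Total differences (Hamming distance): 4

4


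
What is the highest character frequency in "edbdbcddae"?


Input: edbdbcddae
Character counts:
  'a': 1
  'b': 2
  'c': 1
  'd': 4
  'e': 2
Maximum frequency: 4

4


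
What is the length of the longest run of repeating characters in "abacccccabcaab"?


Input: "abacccccabcaab"
Scanning for longest run:
  Position 1 ('b'): new char, reset run to 1
  Position 2 ('a'): new char, reset run to 1
  Position 3 ('c'): new char, reset run to 1
  Position 4 ('c'): continues run of 'c', length=2
  Position 5 ('c'): continues run of 'c', length=3
  Position 6 ('c'): continues run of 'c', length=4
  Position 7 ('c'): continues run of 'c', length=5
  Position 8 ('a'): new char, reset run to 1
  Position 9 ('b'): new char, reset run to 1
  Position 10 ('c'): new char, reset run to 1
  Position 11 ('a'): new char, reset run to 1
  Position 12 ('a'): continues run of 'a', length=2
  Position 13 ('b'): new char, reset run to 1
Longest run: 'c' with length 5

5


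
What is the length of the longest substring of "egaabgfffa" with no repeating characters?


Input: "egaabgfffa"
Sliding window (track last position of each char):
  Position 0 ('e'): window [0,0] length 1 -- new best
  Position 1 ('g'): window [0,1] length 2 -- new best
  Position 2 ('a'): window [0,2] length 3 -- new best
  Position 3 ('a'): repeat (last at 2), move window start to 3
  Position 3 ('a'): window [3,3] length 1
  Position 4 ('b'): window [3,4] length 2
  Position 5 ('g'): window [3,5] length 3
  Position 6 ('f'): window [3,6] length 4 -- new best
  Position 7 ('f'): repeat (last at 6), move window start to 7
  Position 7 ('f'): window [7,7] length 1
  Position 8 ('f'): repeat (last at 7), move window start to 8
  Position 8 ('f'): window [8,8] length 1
  Position 9 ('a'): window [8,9] length 2
Longest substring with no repeats: "abgf" with length 4

4


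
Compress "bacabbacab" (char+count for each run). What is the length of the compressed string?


Input: bacabbacab
Runs:
  'b' x 1 => "b1"
  'a' x 1 => "a1"
  'c' x 1 => "c1"
  'a' x 1 => "a1"
  'b' x 2 => "b2"
  'a' x 1 => "a1"
  'c' x 1 => "c1"
  'a' x 1 => "a1"
  'b' x 1 => "b1"
Compressed: "b1a1c1a1b2a1c1a1b1"
Compressed length: 18

18


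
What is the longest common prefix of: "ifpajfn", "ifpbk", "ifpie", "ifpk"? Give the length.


Words: ifpajfn, ifpbk, ifpie, ifpk
  Position 0: all 'i' => match
  Position 1: all 'f' => match
  Position 2: all 'p' => match
  Position 3: ('a', 'b', 'i', 'k') => mismatch, stop
LCP = "ifp" (length 3)

3


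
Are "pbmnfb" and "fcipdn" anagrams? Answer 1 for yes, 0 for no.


Strings: "pbmnfb", "fcipdn"
Sorted first:  bbfmnp
Sorted second: cdfinp
Differ at position 0: 'b' vs 'c' => not anagrams

0


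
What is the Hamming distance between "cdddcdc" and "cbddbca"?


Comparing "cdddcdc" and "cbddbca" position by position:
  Position 0: 'c' vs 'c' => same
  Position 1: 'd' vs 'b' => differ
  Position 2: 'd' vs 'd' => same
  Position 3: 'd' vs 'd' => same
  Position 4: 'c' vs 'b' => differ
  Position 5: 'd' vs 'c' => differ
  Position 6: 'c' vs 'a' => differ
Total differences (Hamming distance): 4

4


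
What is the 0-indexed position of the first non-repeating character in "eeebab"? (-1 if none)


Input: eeebab
Character frequencies:
  'a': 1
  'b': 2
  'e': 3
Scanning left to right for freq == 1:
  Position 0 ('e'): freq=3, skip
  Position 1 ('e'): freq=3, skip
  Position 2 ('e'): freq=3, skip
  Position 3 ('b'): freq=2, skip
  Position 4 ('a'): unique! => answer = 4

4


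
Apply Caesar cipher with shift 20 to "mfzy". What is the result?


Caesar cipher: shift "mfzy" by 20
  'm' (pos 12) + 20 = pos 6 = 'g'
  'f' (pos 5) + 20 = pos 25 = 'z'
  'z' (pos 25) + 20 = pos 19 = 't'
  'y' (pos 24) + 20 = pos 18 = 's'
Result: gzts

gzts


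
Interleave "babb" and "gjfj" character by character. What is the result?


Interleaving "babb" and "gjfj":
  Position 0: 'b' from first, 'g' from second => "bg"
  Position 1: 'a' from first, 'j' from second => "aj"
  Position 2: 'b' from first, 'f' from second => "bf"
  Position 3: 'b' from first, 'j' from second => "bj"
Result: bgajbfbj

bgajbfbj


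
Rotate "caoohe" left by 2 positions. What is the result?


Input: "caoohe", rotate left by 2
First 2 characters: "ca"
Remaining characters: "oohe"
Concatenate remaining + first: "oohe" + "ca" = "ooheca"

ooheca


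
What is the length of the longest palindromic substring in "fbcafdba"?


Input: "fbcafdba"
Checking substrings for palindromes:
  No multi-char palindromic substrings found
Longest palindromic substring: "f" with length 1

1


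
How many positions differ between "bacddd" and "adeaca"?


Comparing "bacddd" and "adeaca" position by position:
  Position 0: 'b' vs 'a' => DIFFER
  Position 1: 'a' vs 'd' => DIFFER
  Position 2: 'c' vs 'e' => DIFFER
  Position 3: 'd' vs 'a' => DIFFER
  Position 4: 'd' vs 'c' => DIFFER
  Position 5: 'd' vs 'a' => DIFFER
Positions that differ: 6

6


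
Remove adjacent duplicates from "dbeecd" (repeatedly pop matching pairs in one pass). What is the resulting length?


Input: dbeecd
Stack-based adjacent duplicate removal:
  Read 'd': push. Stack: d
  Read 'b': push. Stack: db
  Read 'e': push. Stack: dbe
  Read 'e': matches stack top 'e' => pop. Stack: db
  Read 'c': push. Stack: dbc
  Read 'd': push. Stack: dbcd
Final stack: "dbcd" (length 4)

4


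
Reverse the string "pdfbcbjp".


Input: pdfbcbjp
Reading characters right to left:
  Position 7: 'p'
  Position 6: 'j'
  Position 5: 'b'
  Position 4: 'c'
  Position 3: 'b'
  Position 2: 'f'
  Position 1: 'd'
  Position 0: 'p'
Reversed: pjbcbfdp

pjbcbfdp


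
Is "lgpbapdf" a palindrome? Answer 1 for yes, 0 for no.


Input: lgpbapdf
Reversed: fdpabpgl
  Compare pos 0 ('l') with pos 7 ('f'): MISMATCH
  Compare pos 1 ('g') with pos 6 ('d'): MISMATCH
  Compare pos 2 ('p') with pos 5 ('p'): match
  Compare pos 3 ('b') with pos 4 ('a'): MISMATCH
Result: not a palindrome

0


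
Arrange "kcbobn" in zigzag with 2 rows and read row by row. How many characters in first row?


Zigzag "kcbobn" into 2 rows:
Placing characters:
  'k' => row 0
  'c' => row 1
  'b' => row 0
  'o' => row 1
  'b' => row 0
  'n' => row 1
Rows:
  Row 0: "kbb"
  Row 1: "con"
First row length: 3

3


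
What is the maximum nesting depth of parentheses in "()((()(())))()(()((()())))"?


Input: "()((()(())))()(()((()())))"
Tracking depth:
  Position 0 '(': depth becomes 1
  Position 1 ')': depth becomes 0
  Position 2 '(': depth becomes 1
  Position 3 '(': depth becomes 2
  Position 4 '(': depth becomes 3
  Position 5 ')': depth becomes 2
  Position 6 '(': depth becomes 3
  Position 7 '(': depth becomes 4
  Position 8 ')': depth becomes 3
  Position 9 ')': depth becomes 2
  Position 10 ')': depth becomes 1
  Position 11 ')': depth becomes 0
  Position 12 '(': depth becomes 1
  Position 13 ')': depth becomes 0
  Position 14 '(': depth becomes 1
  Position 15 '(': depth becomes 2
  Position 16 ')': depth becomes 1
  Position 17 '(': depth becomes 2
  Position 18 '(': depth becomes 3
  Position 19 '(': depth becomes 4
  Position 20 ')': depth becomes 3
  Position 21 '(': depth becomes 4
  Position 22 ')': depth becomes 3
  Position 23 ')': depth becomes 2
  Position 24 ')': depth becomes 1
  Position 25 ')': depth becomes 0
Maximum depth reached: 4

4


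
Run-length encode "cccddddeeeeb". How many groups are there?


Input: cccddddeeeeb
Scanning for consecutive runs:
  Group 1: 'c' x 3 (positions 0-2)
  Group 2: 'd' x 4 (positions 3-6)
  Group 3: 'e' x 4 (positions 7-10)
  Group 4: 'b' x 1 (positions 11-11)
Total groups: 4

4


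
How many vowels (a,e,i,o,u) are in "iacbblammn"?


Input: iacbblammn
Checking each character:
  'i' at position 0: vowel (running total: 1)
  'a' at position 1: vowel (running total: 2)
  'c' at position 2: consonant
  'b' at position 3: consonant
  'b' at position 4: consonant
  'l' at position 5: consonant
  'a' at position 6: vowel (running total: 3)
  'm' at position 7: consonant
  'm' at position 8: consonant
  'n' at position 9: consonant
Total vowels: 3

3


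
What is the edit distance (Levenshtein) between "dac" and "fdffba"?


Computing edit distance: "dac" -> "fdffba"
DP table:
           f    d    f    f    b    a
      0    1    2    3    4    5    6
  d   1    1    1    2    3    4    5
  a   2    2    2    2    3    4    4
  c   3    3    3    3    3    4    5
Edit distance = dp[3][6] = 5

5


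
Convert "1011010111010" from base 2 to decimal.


Input: "1011010111010" in base 2
Positional expansion:
  Digit '1' (value 1) x 2^12 = 4096
  Digit '0' (value 0) x 2^11 = 0
  Digit '1' (value 1) x 2^10 = 1024
  Digit '1' (value 1) x 2^9 = 512
  Digit '0' (value 0) x 2^8 = 0
  Digit '1' (value 1) x 2^7 = 128
  Digit '0' (value 0) x 2^6 = 0
  Digit '1' (value 1) x 2^5 = 32
  Digit '1' (value 1) x 2^4 = 16
  Digit '1' (value 1) x 2^3 = 8
  Digit '0' (value 0) x 2^2 = 0
  Digit '1' (value 1) x 2^1 = 2
  Digit '0' (value 0) x 2^0 = 0
Sum = 5818

5818


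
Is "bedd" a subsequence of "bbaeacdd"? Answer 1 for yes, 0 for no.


Check if "bedd" is a subsequence of "bbaeacdd"
Greedy scan:
  Position 0 ('b'): matches sub[0] = 'b'
  Position 1 ('b'): no match needed
  Position 2 ('a'): no match needed
  Position 3 ('e'): matches sub[1] = 'e'
  Position 4 ('a'): no match needed
  Position 5 ('c'): no match needed
  Position 6 ('d'): matches sub[2] = 'd'
  Position 7 ('d'): matches sub[3] = 'd'
All 4 characters matched => is a subsequence

1


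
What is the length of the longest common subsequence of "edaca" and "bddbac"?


LCS of "edaca" and "bddbac"
DP table:
           b    d    d    b    a    c
      0    0    0    0    0    0    0
  e   0    0    0    0    0    0    0
  d   0    0    1    1    1    1    1
  a   0    0    1    1    1    2    2
  c   0    0    1    1    1    2    3
  a   0    0    1    1    1    2    3
LCS length = dp[5][6] = 3

3


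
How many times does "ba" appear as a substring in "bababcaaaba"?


Searching for "ba" in "bababcaaaba"
Scanning each position:
  Position 0: "ba" => MATCH
  Position 1: "ab" => no
  Position 2: "ba" => MATCH
  Position 3: "ab" => no
  Position 4: "bc" => no
  Position 5: "ca" => no
  Position 6: "aa" => no
  Position 7: "aa" => no
  Position 8: "ab" => no
  Position 9: "ba" => MATCH
Total occurrences: 3

3


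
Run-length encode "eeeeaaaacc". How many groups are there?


Input: eeeeaaaacc
Scanning for consecutive runs:
  Group 1: 'e' x 4 (positions 0-3)
  Group 2: 'a' x 4 (positions 4-7)
  Group 3: 'c' x 2 (positions 8-9)
Total groups: 3

3


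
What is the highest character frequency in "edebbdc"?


Input: edebbdc
Character counts:
  'b': 2
  'c': 1
  'd': 2
  'e': 2
Maximum frequency: 2

2


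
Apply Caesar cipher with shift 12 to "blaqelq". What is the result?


Caesar cipher: shift "blaqelq" by 12
  'b' (pos 1) + 12 = pos 13 = 'n'
  'l' (pos 11) + 12 = pos 23 = 'x'
  'a' (pos 0) + 12 = pos 12 = 'm'
  'q' (pos 16) + 12 = pos 2 = 'c'
  'e' (pos 4) + 12 = pos 16 = 'q'
  'l' (pos 11) + 12 = pos 23 = 'x'
  'q' (pos 16) + 12 = pos 2 = 'c'
Result: nxmcqxc

nxmcqxc


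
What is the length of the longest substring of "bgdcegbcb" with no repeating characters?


Input: "bgdcegbcb"
Sliding window (track last position of each char):
  Position 0 ('b'): window [0,0] length 1 -- new best
  Position 1 ('g'): window [0,1] length 2 -- new best
  Position 2 ('d'): window [0,2] length 3 -- new best
  Position 3 ('c'): window [0,3] length 4 -- new best
  Position 4 ('e'): window [0,4] length 5 -- new best
  Position 5 ('g'): repeat (last at 1), move window start to 2
  Position 5 ('g'): window [2,5] length 4
  Position 6 ('b'): window [2,6] length 5
  Position 7 ('c'): repeat (last at 3), move window start to 4
  Position 7 ('c'): window [4,7] length 4
  Position 8 ('b'): repeat (last at 6), move window start to 7
  Position 8 ('b'): window [7,8] length 2
Longest substring with no repeats: "bgdce" with length 5

5


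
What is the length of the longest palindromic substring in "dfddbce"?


Input: "dfddbce"
Checking substrings for palindromes:
  [0:3] "dfd" (len 3) => palindrome
  [2:4] "dd" (len 2) => palindrome
Longest palindromic substring: "dfd" with length 3

3


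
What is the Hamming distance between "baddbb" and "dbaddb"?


Comparing "baddbb" and "dbaddb" position by position:
  Position 0: 'b' vs 'd' => differ
  Position 1: 'a' vs 'b' => differ
  Position 2: 'd' vs 'a' => differ
  Position 3: 'd' vs 'd' => same
  Position 4: 'b' vs 'd' => differ
  Position 5: 'b' vs 'b' => same
Total differences (Hamming distance): 4

4


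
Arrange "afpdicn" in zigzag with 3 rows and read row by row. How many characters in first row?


Zigzag "afpdicn" into 3 rows:
Placing characters:
  'a' => row 0
  'f' => row 1
  'p' => row 2
  'd' => row 1
  'i' => row 0
  'c' => row 1
  'n' => row 2
Rows:
  Row 0: "ai"
  Row 1: "fdc"
  Row 2: "pn"
First row length: 2

2


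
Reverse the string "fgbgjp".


Input: fgbgjp
Reading characters right to left:
  Position 5: 'p'
  Position 4: 'j'
  Position 3: 'g'
  Position 2: 'b'
  Position 1: 'g'
  Position 0: 'f'
Reversed: pjgbgf

pjgbgf


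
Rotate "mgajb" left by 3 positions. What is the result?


Input: "mgajb", rotate left by 3
First 3 characters: "mga"
Remaining characters: "jb"
Concatenate remaining + first: "jb" + "mga" = "jbmga"

jbmga


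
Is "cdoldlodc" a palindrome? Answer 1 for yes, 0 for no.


Input: cdoldlodc
Reversed: cdoldlodc
  Compare pos 0 ('c') with pos 8 ('c'): match
  Compare pos 1 ('d') with pos 7 ('d'): match
  Compare pos 2 ('o') with pos 6 ('o'): match
  Compare pos 3 ('l') with pos 5 ('l'): match
Result: palindrome

1


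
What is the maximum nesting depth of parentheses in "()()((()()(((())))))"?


Input: "()()((()()(((())))))"
Tracking depth:
  Position 0 '(': depth becomes 1
  Position 1 ')': depth becomes 0
  Position 2 '(': depth becomes 1
  Position 3 ')': depth becomes 0
  Position 4 '(': depth becomes 1
  Position 5 '(': depth becomes 2
  Position 6 '(': depth becomes 3
  Position 7 ')': depth becomes 2
  Position 8 '(': depth becomes 3
  Position 9 ')': depth becomes 2
  Position 10 '(': depth becomes 3
  Position 11 '(': depth becomes 4
  Position 12 '(': depth becomes 5
  Position 13 '(': depth becomes 6
  Position 14 ')': depth becomes 5
  Position 15 ')': depth becomes 4
  Position 16 ')': depth becomes 3
  Position 17 ')': depth becomes 2
  Position 18 ')': depth becomes 1
  Position 19 ')': depth becomes 0
Maximum depth reached: 6

6


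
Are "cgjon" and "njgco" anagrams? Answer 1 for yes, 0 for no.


Strings: "cgjon", "njgco"
Sorted first:  cgjno
Sorted second: cgjno
Sorted forms match => anagrams

1


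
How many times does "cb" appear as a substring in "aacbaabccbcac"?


Searching for "cb" in "aacbaabccbcac"
Scanning each position:
  Position 0: "aa" => no
  Position 1: "ac" => no
  Position 2: "cb" => MATCH
  Position 3: "ba" => no
  Position 4: "aa" => no
  Position 5: "ab" => no
  Position 6: "bc" => no
  Position 7: "cc" => no
  Position 8: "cb" => MATCH
  Position 9: "bc" => no
  Position 10: "ca" => no
  Position 11: "ac" => no
Total occurrences: 2

2


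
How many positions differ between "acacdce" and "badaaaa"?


Comparing "acacdce" and "badaaaa" position by position:
  Position 0: 'a' vs 'b' => DIFFER
  Position 1: 'c' vs 'a' => DIFFER
  Position 2: 'a' vs 'd' => DIFFER
  Position 3: 'c' vs 'a' => DIFFER
  Position 4: 'd' vs 'a' => DIFFER
  Position 5: 'c' vs 'a' => DIFFER
  Position 6: 'e' vs 'a' => DIFFER
Positions that differ: 7

7


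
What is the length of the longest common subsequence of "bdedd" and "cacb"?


LCS of "bdedd" and "cacb"
DP table:
           c    a    c    b
      0    0    0    0    0
  b   0    0    0    0    1
  d   0    0    0    0    1
  e   0    0    0    0    1
  d   0    0    0    0    1
  d   0    0    0    0    1
LCS length = dp[5][4] = 1

1


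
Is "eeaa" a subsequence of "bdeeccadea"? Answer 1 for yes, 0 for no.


Check if "eeaa" is a subsequence of "bdeeccadea"
Greedy scan:
  Position 0 ('b'): no match needed
  Position 1 ('d'): no match needed
  Position 2 ('e'): matches sub[0] = 'e'
  Position 3 ('e'): matches sub[1] = 'e'
  Position 4 ('c'): no match needed
  Position 5 ('c'): no match needed
  Position 6 ('a'): matches sub[2] = 'a'
  Position 7 ('d'): no match needed
  Position 8 ('e'): no match needed
  Position 9 ('a'): matches sub[3] = 'a'
All 4 characters matched => is a subsequence

1


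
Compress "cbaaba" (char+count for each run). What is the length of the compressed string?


Input: cbaaba
Runs:
  'c' x 1 => "c1"
  'b' x 1 => "b1"
  'a' x 2 => "a2"
  'b' x 1 => "b1"
  'a' x 1 => "a1"
Compressed: "c1b1a2b1a1"
Compressed length: 10

10


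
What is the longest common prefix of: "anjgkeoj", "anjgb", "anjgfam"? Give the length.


Words: anjgkeoj, anjgb, anjgfam
  Position 0: all 'a' => match
  Position 1: all 'n' => match
  Position 2: all 'j' => match
  Position 3: all 'g' => match
  Position 4: ('k', 'b', 'f') => mismatch, stop
LCP = "anjg" (length 4)

4


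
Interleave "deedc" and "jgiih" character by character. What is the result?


Interleaving "deedc" and "jgiih":
  Position 0: 'd' from first, 'j' from second => "dj"
  Position 1: 'e' from first, 'g' from second => "eg"
  Position 2: 'e' from first, 'i' from second => "ei"
  Position 3: 'd' from first, 'i' from second => "di"
  Position 4: 'c' from first, 'h' from second => "ch"
Result: djegeidich

djegeidich


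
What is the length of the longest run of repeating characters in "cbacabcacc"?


Input: "cbacabcacc"
Scanning for longest run:
  Position 1 ('b'): new char, reset run to 1
  Position 2 ('a'): new char, reset run to 1
  Position 3 ('c'): new char, reset run to 1
  Position 4 ('a'): new char, reset run to 1
  Position 5 ('b'): new char, reset run to 1
  Position 6 ('c'): new char, reset run to 1
  Position 7 ('a'): new char, reset run to 1
  Position 8 ('c'): new char, reset run to 1
  Position 9 ('c'): continues run of 'c', length=2
Longest run: 'c' with length 2

2


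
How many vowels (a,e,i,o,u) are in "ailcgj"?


Input: ailcgj
Checking each character:
  'a' at position 0: vowel (running total: 1)
  'i' at position 1: vowel (running total: 2)
  'l' at position 2: consonant
  'c' at position 3: consonant
  'g' at position 4: consonant
  'j' at position 5: consonant
Total vowels: 2

2


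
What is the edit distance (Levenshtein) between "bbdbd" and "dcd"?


Computing edit distance: "bbdbd" -> "dcd"
DP table:
           d    c    d
      0    1    2    3
  b   1    1    2    3
  b   2    2    2    3
  d   3    2    3    2
  b   4    3    3    3
  d   5    4    4    3
Edit distance = dp[5][3] = 3

3


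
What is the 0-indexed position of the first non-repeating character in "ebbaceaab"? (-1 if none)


Input: ebbaceaab
Character frequencies:
  'a': 3
  'b': 3
  'c': 1
  'e': 2
Scanning left to right for freq == 1:
  Position 0 ('e'): freq=2, skip
  Position 1 ('b'): freq=3, skip
  Position 2 ('b'): freq=3, skip
  Position 3 ('a'): freq=3, skip
  Position 4 ('c'): unique! => answer = 4

4


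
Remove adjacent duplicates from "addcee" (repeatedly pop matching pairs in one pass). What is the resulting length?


Input: addcee
Stack-based adjacent duplicate removal:
  Read 'a': push. Stack: a
  Read 'd': push. Stack: ad
  Read 'd': matches stack top 'd' => pop. Stack: a
  Read 'c': push. Stack: ac
  Read 'e': push. Stack: ace
  Read 'e': matches stack top 'e' => pop. Stack: ac
Final stack: "ac" (length 2)

2


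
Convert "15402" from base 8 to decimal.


Input: "15402" in base 8
Positional expansion:
  Digit '1' (value 1) x 8^4 = 4096
  Digit '5' (value 5) x 8^3 = 2560
  Digit '4' (value 4) x 8^2 = 256
  Digit '0' (value 0) x 8^1 = 0
  Digit '2' (value 2) x 8^0 = 2
Sum = 6914

6914


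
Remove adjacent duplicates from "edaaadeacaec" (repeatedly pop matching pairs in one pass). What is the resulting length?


Input: edaaadeacaec
Stack-based adjacent duplicate removal:
  Read 'e': push. Stack: e
  Read 'd': push. Stack: ed
  Read 'a': push. Stack: eda
  Read 'a': matches stack top 'a' => pop. Stack: ed
  Read 'a': push. Stack: eda
  Read 'd': push. Stack: edad
  Read 'e': push. Stack: edade
  Read 'a': push. Stack: edadea
  Read 'c': push. Stack: edadeac
  Read 'a': push. Stack: edadeaca
  Read 'e': push. Stack: edadeacae
  Read 'c': push. Stack: edadeacaec
Final stack: "edadeacaec" (length 10)

10


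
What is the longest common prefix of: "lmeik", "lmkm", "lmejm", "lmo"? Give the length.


Words: lmeik, lmkm, lmejm, lmo
  Position 0: all 'l' => match
  Position 1: all 'm' => match
  Position 2: ('e', 'k', 'e', 'o') => mismatch, stop
LCP = "lm" (length 2)

2


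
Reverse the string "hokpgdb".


Input: hokpgdb
Reading characters right to left:
  Position 6: 'b'
  Position 5: 'd'
  Position 4: 'g'
  Position 3: 'p'
  Position 2: 'k'
  Position 1: 'o'
  Position 0: 'h'
Reversed: bdgpkoh

bdgpkoh


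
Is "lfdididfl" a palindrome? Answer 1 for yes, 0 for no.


Input: lfdididfl
Reversed: lfdididfl
  Compare pos 0 ('l') with pos 8 ('l'): match
  Compare pos 1 ('f') with pos 7 ('f'): match
  Compare pos 2 ('d') with pos 6 ('d'): match
  Compare pos 3 ('i') with pos 5 ('i'): match
Result: palindrome

1


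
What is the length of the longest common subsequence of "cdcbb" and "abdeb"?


LCS of "cdcbb" and "abdeb"
DP table:
           a    b    d    e    b
      0    0    0    0    0    0
  c   0    0    0    0    0    0
  d   0    0    0    1    1    1
  c   0    0    0    1    1    1
  b   0    0    1    1    1    2
  b   0    0    1    1    1    2
LCS length = dp[5][5] = 2

2


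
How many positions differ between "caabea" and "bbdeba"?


Comparing "caabea" and "bbdeba" position by position:
  Position 0: 'c' vs 'b' => DIFFER
  Position 1: 'a' vs 'b' => DIFFER
  Position 2: 'a' vs 'd' => DIFFER
  Position 3: 'b' vs 'e' => DIFFER
  Position 4: 'e' vs 'b' => DIFFER
  Position 5: 'a' vs 'a' => same
Positions that differ: 5

5


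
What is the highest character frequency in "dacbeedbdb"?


Input: dacbeedbdb
Character counts:
  'a': 1
  'b': 3
  'c': 1
  'd': 3
  'e': 2
Maximum frequency: 3

3


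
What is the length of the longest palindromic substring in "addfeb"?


Input: "addfeb"
Checking substrings for palindromes:
  [1:3] "dd" (len 2) => palindrome
Longest palindromic substring: "dd" with length 2

2


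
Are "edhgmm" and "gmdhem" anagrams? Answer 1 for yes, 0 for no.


Strings: "edhgmm", "gmdhem"
Sorted first:  deghmm
Sorted second: deghmm
Sorted forms match => anagrams

1


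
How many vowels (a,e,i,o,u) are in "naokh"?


Input: naokh
Checking each character:
  'n' at position 0: consonant
  'a' at position 1: vowel (running total: 1)
  'o' at position 2: vowel (running total: 2)
  'k' at position 3: consonant
  'h' at position 4: consonant
Total vowels: 2

2


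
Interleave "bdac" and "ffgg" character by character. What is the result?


Interleaving "bdac" and "ffgg":
  Position 0: 'b' from first, 'f' from second => "bf"
  Position 1: 'd' from first, 'f' from second => "df"
  Position 2: 'a' from first, 'g' from second => "ag"
  Position 3: 'c' from first, 'g' from second => "cg"
Result: bfdfagcg

bfdfagcg


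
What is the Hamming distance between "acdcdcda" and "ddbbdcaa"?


Comparing "acdcdcda" and "ddbbdcaa" position by position:
  Position 0: 'a' vs 'd' => differ
  Position 1: 'c' vs 'd' => differ
  Position 2: 'd' vs 'b' => differ
  Position 3: 'c' vs 'b' => differ
  Position 4: 'd' vs 'd' => same
  Position 5: 'c' vs 'c' => same
  Position 6: 'd' vs 'a' => differ
  Position 7: 'a' vs 'a' => same
Total differences (Hamming distance): 5

5


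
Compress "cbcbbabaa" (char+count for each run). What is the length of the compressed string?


Input: cbcbbabaa
Runs:
  'c' x 1 => "c1"
  'b' x 1 => "b1"
  'c' x 1 => "c1"
  'b' x 2 => "b2"
  'a' x 1 => "a1"
  'b' x 1 => "b1"
  'a' x 2 => "a2"
Compressed: "c1b1c1b2a1b1a2"
Compressed length: 14

14


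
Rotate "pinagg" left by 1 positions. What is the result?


Input: "pinagg", rotate left by 1
First 1 characters: "p"
Remaining characters: "inagg"
Concatenate remaining + first: "inagg" + "p" = "inaggp"

inaggp


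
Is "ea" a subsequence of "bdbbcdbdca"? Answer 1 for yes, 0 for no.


Check if "ea" is a subsequence of "bdbbcdbdca"
Greedy scan:
  Position 0 ('b'): no match needed
  Position 1 ('d'): no match needed
  Position 2 ('b'): no match needed
  Position 3 ('b'): no match needed
  Position 4 ('c'): no match needed
  Position 5 ('d'): no match needed
  Position 6 ('b'): no match needed
  Position 7 ('d'): no match needed
  Position 8 ('c'): no match needed
  Position 9 ('a'): no match needed
Only matched 0/2 characters => not a subsequence

0


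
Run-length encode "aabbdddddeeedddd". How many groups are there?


Input: aabbdddddeeedddd
Scanning for consecutive runs:
  Group 1: 'a' x 2 (positions 0-1)
  Group 2: 'b' x 2 (positions 2-3)
  Group 3: 'd' x 5 (positions 4-8)
  Group 4: 'e' x 3 (positions 9-11)
  Group 5: 'd' x 4 (positions 12-15)
Total groups: 5

5


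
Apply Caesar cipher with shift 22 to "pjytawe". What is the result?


Caesar cipher: shift "pjytawe" by 22
  'p' (pos 15) + 22 = pos 11 = 'l'
  'j' (pos 9) + 22 = pos 5 = 'f'
  'y' (pos 24) + 22 = pos 20 = 'u'
  't' (pos 19) + 22 = pos 15 = 'p'
  'a' (pos 0) + 22 = pos 22 = 'w'
  'w' (pos 22) + 22 = pos 18 = 's'
  'e' (pos 4) + 22 = pos 0 = 'a'
Result: lfupwsa

lfupwsa


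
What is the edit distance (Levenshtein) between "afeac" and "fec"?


Computing edit distance: "afeac" -> "fec"
DP table:
           f    e    c
      0    1    2    3
  a   1    1    2    3
  f   2    1    2    3
  e   3    2    1    2
  a   4    3    2    2
  c   5    4    3    2
Edit distance = dp[5][3] = 2

2


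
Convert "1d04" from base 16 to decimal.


Input: "1d04" in base 16
Positional expansion:
  Digit '1' (value 1) x 16^3 = 4096
  Digit 'd' (value 13) x 16^2 = 3328
  Digit '0' (value 0) x 16^1 = 0
  Digit '4' (value 4) x 16^0 = 4
Sum = 7428

7428


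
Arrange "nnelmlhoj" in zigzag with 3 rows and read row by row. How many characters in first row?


Zigzag "nnelmlhoj" into 3 rows:
Placing characters:
  'n' => row 0
  'n' => row 1
  'e' => row 2
  'l' => row 1
  'm' => row 0
  'l' => row 1
  'h' => row 2
  'o' => row 1
  'j' => row 0
Rows:
  Row 0: "nmj"
  Row 1: "nllo"
  Row 2: "eh"
First row length: 3

3


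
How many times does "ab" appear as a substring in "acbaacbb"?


Searching for "ab" in "acbaacbb"
Scanning each position:
  Position 0: "ac" => no
  Position 1: "cb" => no
  Position 2: "ba" => no
  Position 3: "aa" => no
  Position 4: "ac" => no
  Position 5: "cb" => no
  Position 6: "bb" => no
Total occurrences: 0

0


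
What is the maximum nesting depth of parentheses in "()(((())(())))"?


Input: "()(((())(())))"
Tracking depth:
  Position 0 '(': depth becomes 1
  Position 1 ')': depth becomes 0
  Position 2 '(': depth becomes 1
  Position 3 '(': depth becomes 2
  Position 4 '(': depth becomes 3
  Position 5 '(': depth becomes 4
  Position 6 ')': depth becomes 3
  Position 7 ')': depth becomes 2
  Position 8 '(': depth becomes 3
  Position 9 '(': depth becomes 4
  Position 10 ')': depth becomes 3
  Position 11 ')': depth becomes 2
  Position 12 ')': depth becomes 1
  Position 13 ')': depth becomes 0
Maximum depth reached: 4

4


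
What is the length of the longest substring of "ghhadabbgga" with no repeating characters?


Input: "ghhadabbgga"
Sliding window (track last position of each char):
  Position 0 ('g'): window [0,0] length 1 -- new best
  Position 1 ('h'): window [0,1] length 2 -- new best
  Position 2 ('h'): repeat (last at 1), move window start to 2
  Position 2 ('h'): window [2,2] length 1
  Position 3 ('a'): window [2,3] length 2
  Position 4 ('d'): window [2,4] length 3 -- new best
  Position 5 ('a'): repeat (last at 3), move window start to 4
  Position 5 ('a'): window [4,5] length 2
  Position 6 ('b'): window [4,6] length 3
  Position 7 ('b'): repeat (last at 6), move window start to 7
  Position 7 ('b'): window [7,7] length 1
  Position 8 ('g'): window [7,8] length 2
  Position 9 ('g'): repeat (last at 8), move window start to 9
  Position 9 ('g'): window [9,9] length 1
  Position 10 ('a'): window [9,10] length 2
Longest substring with no repeats: "had" with length 3

3


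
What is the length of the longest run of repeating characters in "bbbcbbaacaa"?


Input: "bbbcbbaacaa"
Scanning for longest run:
  Position 1 ('b'): continues run of 'b', length=2
  Position 2 ('b'): continues run of 'b', length=3
  Position 3 ('c'): new char, reset run to 1
  Position 4 ('b'): new char, reset run to 1
  Position 5 ('b'): continues run of 'b', length=2
  Position 6 ('a'): new char, reset run to 1
  Position 7 ('a'): continues run of 'a', length=2
  Position 8 ('c'): new char, reset run to 1
  Position 9 ('a'): new char, reset run to 1
  Position 10 ('a'): continues run of 'a', length=2
Longest run: 'b' with length 3

3


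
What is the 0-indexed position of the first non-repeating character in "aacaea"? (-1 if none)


Input: aacaea
Character frequencies:
  'a': 4
  'c': 1
  'e': 1
Scanning left to right for freq == 1:
  Position 0 ('a'): freq=4, skip
  Position 1 ('a'): freq=4, skip
  Position 2 ('c'): unique! => answer = 2

2


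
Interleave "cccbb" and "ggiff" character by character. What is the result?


Interleaving "cccbb" and "ggiff":
  Position 0: 'c' from first, 'g' from second => "cg"
  Position 1: 'c' from first, 'g' from second => "cg"
  Position 2: 'c' from first, 'i' from second => "ci"
  Position 3: 'b' from first, 'f' from second => "bf"
  Position 4: 'b' from first, 'f' from second => "bf"
Result: cgcgcibfbf

cgcgcibfbf


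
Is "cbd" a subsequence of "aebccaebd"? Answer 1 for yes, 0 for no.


Check if "cbd" is a subsequence of "aebccaebd"
Greedy scan:
  Position 0 ('a'): no match needed
  Position 1 ('e'): no match needed
  Position 2 ('b'): no match needed
  Position 3 ('c'): matches sub[0] = 'c'
  Position 4 ('c'): no match needed
  Position 5 ('a'): no match needed
  Position 6 ('e'): no match needed
  Position 7 ('b'): matches sub[1] = 'b'
  Position 8 ('d'): matches sub[2] = 'd'
All 3 characters matched => is a subsequence

1


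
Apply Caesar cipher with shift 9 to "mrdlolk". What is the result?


Caesar cipher: shift "mrdlolk" by 9
  'm' (pos 12) + 9 = pos 21 = 'v'
  'r' (pos 17) + 9 = pos 0 = 'a'
  'd' (pos 3) + 9 = pos 12 = 'm'
  'l' (pos 11) + 9 = pos 20 = 'u'
  'o' (pos 14) + 9 = pos 23 = 'x'
  'l' (pos 11) + 9 = pos 20 = 'u'
  'k' (pos 10) + 9 = pos 19 = 't'
Result: vamuxut

vamuxut
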